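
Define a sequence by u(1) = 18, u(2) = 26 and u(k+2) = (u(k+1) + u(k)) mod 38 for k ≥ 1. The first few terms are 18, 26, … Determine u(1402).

We have u(1) = 18, u(2) = 26, u(3) = 6, u(4) = 32, u(5) = 0, u(6) = 32, u(7) = 32, u(8) = 26, u(9) = 20, u(10) = 8, u(11) = 28, u(12) = 36, u(13) = 26, u(14) = 24, u(15) = 12, u(16) = 36, u(17) = 10, u(18) = 8, u(19) = 18, u(20) = 26.
Since (u(19), u(20)) = (u(1), u(2)) = (18, 26) (two consecutive terms determine the rest), the sequence is periodic with period 18.
So u(1402) = u(1 + ((1402-1) mod 18)) = u(16) = 36.

36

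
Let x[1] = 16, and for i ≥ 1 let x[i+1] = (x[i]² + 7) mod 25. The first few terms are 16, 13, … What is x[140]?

8

Computing terms: x[1] = 16; x[2] = 13; x[3] = 1; x[4] = 8; x[5] = 21; x[6] = 23; x[7] = 11; x[8] = 3; x[9] = 16.
Since x[9] = x[1] = 16, the sequence is periodic with period 8.
So x[140] = x[1 + ((140-1) mod 8)] = x[4] = 8.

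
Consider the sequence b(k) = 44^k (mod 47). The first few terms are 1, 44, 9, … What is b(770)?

b(0) = 1; b(1) = 44; b(2) = 9; b(3) = 20; b(4) = 34; b(5) = 39; b(6) = 24; b(7) = 22; b(8) = 28; b(9) = 10; b(10) = 17; b(11) = 43; b(12) = 12; b(13) = 11; b(14) = 14; b(15) = 5; b(16) = 32; b(17) = 45; b(18) = 6; b(19) = 29; b(20) = 7; b(21) = 26; b(22) = 16; b(23) = 46; b(24) = 3; b(25) = 38; b(26) = 27; b(27) = 13; b(28) = 8; b(29) = 23; b(30) = 25; b(31) = 19; b(32) = 37; b(33) = 30; b(34) = 4; b(35) = 35; b(36) = 36; b(37) = 33; b(38) = 42; b(39) = 15; b(40) = 2; b(41) = 41; b(42) = 18; b(43) = 40; b(44) = 21; b(45) = 31; b(46) = 1.
Since b(46) = b(0) = 1, the sequence is periodic with period 46.
So b(770) = b(0 + ((770-0) mod 46)) = b(34) = 4.

4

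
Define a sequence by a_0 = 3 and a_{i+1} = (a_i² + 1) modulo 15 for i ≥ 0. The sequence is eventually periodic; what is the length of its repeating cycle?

3

We have a_0 = 3, a_1 = 10, a_2 = 11, a_3 = 2, a_4 = 5, a_5 = 11.
Since a_5 = a_2 = 11, the sequence is eventually periodic: after a pre-period of length 2 it cycles with period 3.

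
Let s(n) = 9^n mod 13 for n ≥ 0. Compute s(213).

1

Listing terms: s(0) = 1, s(1) = 9, s(2) = 3, s(3) = 1.
Since s(3) = s(0) = 1, the sequence is periodic with period 3.
So s(213) = s(0 + ((213-0) mod 3)) = s(0) = 1.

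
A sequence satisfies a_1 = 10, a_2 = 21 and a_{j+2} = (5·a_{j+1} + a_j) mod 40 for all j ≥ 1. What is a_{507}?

Computing terms: a_1 = 10, a_2 = 21, a_3 = 35, a_4 = 36, a_5 = 15, a_6 = 31, a_7 = 10, a_8 = 1, a_9 = 15, a_{10} = 36, a_{11} = 35, a_{12} = 11, a_{13} = 10, a_{14} = 21.
The sequence repeats with period 12.
(507 - 1) mod 12 = 2, so a_{507} = a_3 = 35.

35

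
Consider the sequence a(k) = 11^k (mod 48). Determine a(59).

35

Listing terms: a(0) = 1; a(1) = 11; a(2) = 25; a(3) = 35; a(4) = 1.
The sequence repeats with period 4.
So a(59) = a(0 + ((59-0) mod 4)) = a(3) = 35.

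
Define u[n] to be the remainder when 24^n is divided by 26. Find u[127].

2

We have u[0] = 1; u[1] = 24; u[2] = 4; u[3] = 18; u[4] = 16; u[5] = 20; u[6] = 12; u[7] = 2; u[8] = 22; u[9] = 8; u[10] = 10; u[11] = 6; u[12] = 14; u[13] = 24.
Since u[13] = u[1] = 24, the sequence is eventually periodic: after a pre-period of length 1 it cycles with period 12.
For n ≥ 1, u[n] depends only on (n - 1) mod 12. (127 - 1) mod 12 = 6, so u[127] = u[7] = 2.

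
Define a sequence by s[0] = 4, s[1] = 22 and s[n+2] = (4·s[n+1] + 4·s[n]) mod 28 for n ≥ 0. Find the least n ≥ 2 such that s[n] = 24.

s[0] = 4, s[1] = 22, s[2] = 20, s[3] = 0, s[4] = 24, s[5] = 12, s[6] = 4, s[7] = 8, s[8] = 20, s[9] = 0.
Since (s[8], s[9]) = (s[2], s[3]) = (20, 0) (two consecutive terms determine the rest), the sequence is eventually periodic: after a pre-period of length 2 it cycles with period 6.
The value 24 first appears (with n ≥ 2) at s[4].

4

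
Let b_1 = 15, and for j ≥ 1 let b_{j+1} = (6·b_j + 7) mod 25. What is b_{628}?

Computing terms: b_1 = 15,  b_2 = 22,  b_3 = 14,  b_4 = 16,  b_5 = 3,  b_6 = 0,  b_7 = 7,  b_8 = 24,  b_9 = 1,  b_{10} = 13,  b_{11} = 10,  b_{12} = 17,  b_{13} = 9,  b_{14} = 11,  b_{15} = 23,  b_{16} = 20,  b_{17} = 2,  b_{18} = 19,  b_{19} = 21,  b_{20} = 8,  b_{21} = 5,  b_{22} = 12,  b_{23} = 4,  b_{24} = 6,  b_{25} = 18,  b_{26} = 15.
The sequence repeats with period 25.
So b_{628} = b_{1 + ((628-1) mod 25)} = b_3 = 14.

14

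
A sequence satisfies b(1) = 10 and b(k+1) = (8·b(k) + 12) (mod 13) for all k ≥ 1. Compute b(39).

Computing terms: b(1) = 10; b(2) = 1; b(3) = 7; b(4) = 3; b(5) = 10.
Since b(5) = b(1) = 10, the sequence is periodic with period 4.
(39 - 1) mod 4 = 2, so b(39) = b(3) = 7.

7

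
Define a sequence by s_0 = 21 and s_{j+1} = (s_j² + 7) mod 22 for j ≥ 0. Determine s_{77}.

16

We have s_0 = 21, s_1 = 8, s_2 = 5, s_3 = 10, s_4 = 19, s_5 = 16, s_6 = 21.
The sequence repeats with period 6.
(77 - 0) mod 6 = 5, so s_{77} = s_5 = 16.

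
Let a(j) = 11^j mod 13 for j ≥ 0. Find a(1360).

3

Listing terms: a(0) = 1,  a(1) = 11,  a(2) = 4,  a(3) = 5,  a(4) = 3,  a(5) = 7,  a(6) = 12,  a(7) = 2,  a(8) = 9,  a(9) = 8,  a(10) = 10,  a(11) = 6,  a(12) = 1.
The sequence repeats with period 12.
(1360 - 0) mod 12 = 4, so a(1360) = a(4) = 3.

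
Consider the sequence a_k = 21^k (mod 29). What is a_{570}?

4

Computing terms: a_0 = 1,  a_1 = 21,  a_2 = 6,  a_3 = 10,  a_4 = 7,  a_5 = 2,  a_6 = 13,  a_7 = 12,  a_8 = 20,  a_9 = 14,  a_{10} = 4,  a_{11} = 26,  a_{12} = 24,  a_{13} = 11,  a_{14} = 28,  a_{15} = 8,  a_{16} = 23,  a_{17} = 19,  a_{18} = 22,  a_{19} = 27,  a_{20} = 16,  a_{21} = 17,  a_{22} = 9,  a_{23} = 15,  a_{24} = 25,  a_{25} = 3,  a_{26} = 5,  a_{27} = 18,  a_{28} = 1.
Since a_{28} = a_0 = 1, the sequence is periodic with period 28.
So a_{570} = a_{0 + ((570-0) mod 28)} = a_{10} = 4.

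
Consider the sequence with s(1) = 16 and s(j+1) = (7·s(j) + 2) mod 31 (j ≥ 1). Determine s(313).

13

Computing terms: s(1) = 16, s(2) = 21, s(3) = 25, s(4) = 22, s(5) = 1, s(6) = 9, s(7) = 3, s(8) = 23, s(9) = 8, s(10) = 27, s(11) = 5, s(12) = 6, s(13) = 13, s(14) = 0, s(15) = 2, s(16) = 16.
The sequence repeats with period 15.
(313 - 1) mod 15 = 12, so s(313) = s(13) = 13.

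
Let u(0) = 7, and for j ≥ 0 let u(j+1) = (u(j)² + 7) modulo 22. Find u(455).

8

We have u(0) = 7,  u(1) = 12,  u(2) = 19,  u(3) = 16,  u(4) = 21,  u(5) = 8,  u(6) = 5,  u(7) = 10,  u(8) = 19.
Since u(8) = u(2) = 19, the sequence is eventually periodic: after a pre-period of length 2 it cycles with period 6.
For j ≥ 2, u(j) depends only on (j - 2) mod 6. (455 - 2) mod 6 = 3, so u(455) = u(5) = 8.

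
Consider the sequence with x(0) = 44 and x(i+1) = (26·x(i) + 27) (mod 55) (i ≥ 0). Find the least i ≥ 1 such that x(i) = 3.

Computing terms: x(0) = 44,  x(1) = 16,  x(2) = 3,  x(3) = 50,  x(4) = 7,  x(5) = 44.
The sequence repeats with period 5.
The value 3 first appears (with i ≥ 1) at x(2).

2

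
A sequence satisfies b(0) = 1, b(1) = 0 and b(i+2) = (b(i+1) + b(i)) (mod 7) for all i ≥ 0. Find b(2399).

We have b(0) = 1; b(1) = 0; b(2) = 1; b(3) = 1; b(4) = 2; b(5) = 3; b(6) = 5; b(7) = 1; b(8) = 6; b(9) = 0; b(10) = 6; b(11) = 6; b(12) = 5; b(13) = 4; b(14) = 2; b(15) = 6; b(16) = 1; b(17) = 0.
Since (b(16), b(17)) = (b(0), b(1)) = (1, 0) (two consecutive terms determine the rest), the sequence is periodic with period 16.
So b(2399) = b(0 + ((2399-0) mod 16)) = b(15) = 6.

6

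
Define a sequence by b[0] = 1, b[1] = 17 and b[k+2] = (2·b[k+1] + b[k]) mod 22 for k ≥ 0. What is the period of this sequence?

24

Listing terms: b[0] = 1,  b[1] = 17,  b[2] = 13,  b[3] = 21,  b[4] = 11,  b[5] = 21,  b[6] = 9,  b[7] = 17,  b[8] = 21,  b[9] = 15,  b[10] = 7,  b[11] = 7,  b[12] = 21,  b[13] = 5,  b[14] = 9,  b[15] = 1,  b[16] = 11,  b[17] = 1,  b[18] = 13,  b[19] = 5,  b[20] = 1,  b[21] = 7,  b[22] = 15,  b[23] = 15,  b[24] = 1,  b[25] = 17.
Since (b[24], b[25]) = (b[0], b[1]) = (1, 17) (two consecutive terms determine the rest), the sequence is periodic with period 24.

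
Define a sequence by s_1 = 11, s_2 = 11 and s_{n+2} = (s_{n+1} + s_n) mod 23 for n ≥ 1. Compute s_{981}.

1

We have s_1 = 11, s_2 = 11, s_3 = 22, s_4 = 10, s_5 = 9, s_6 = 19, s_7 = 5, s_8 = 1, s_9 = 6, s_{10} = 7, s_{11} = 13, s_{12} = 20, s_{13} = 10, s_{14} = 7, s_{15} = 17, s_{16} = 1, s_{17} = 18, s_{18} = 19, s_{19} = 14, s_{20} = 10, s_{21} = 1, s_{22} = 11, s_{23} = 12, s_{24} = 0, s_{25} = 12, s_{26} = 12, s_{27} = 1, s_{28} = 13, s_{29} = 14, s_{30} = 4, s_{31} = 18, s_{32} = 22, s_{33} = 17, s_{34} = 16, s_{35} = 10, s_{36} = 3, s_{37} = 13, s_{38} = 16, s_{39} = 6, s_{40} = 22, s_{41} = 5, s_{42} = 4, s_{43} = 9, s_{44} = 13, s_{45} = 22, s_{46} = 12, s_{47} = 11, s_{48} = 0, s_{49} = 11, s_{50} = 11.
Since (s_{49}, s_{50}) = (s_1, s_2) = (11, 11) (two consecutive terms determine the rest), the sequence is periodic with period 48.
So s_{981} = s_{1 + ((981-1) mod 48)} = s_{21} = 1.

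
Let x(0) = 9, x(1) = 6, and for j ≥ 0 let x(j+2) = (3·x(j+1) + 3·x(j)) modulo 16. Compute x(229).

x(0) = 9; x(1) = 6; x(2) = 13; x(3) = 9; x(4) = 2; x(5) = 1; x(6) = 9; x(7) = 14; x(8) = 5; x(9) = 9; x(10) = 10; x(11) = 9; x(12) = 9; x(13) = 6.
Since (x(12), x(13)) = (x(0), x(1)) = (9, 6) (two consecutive terms determine the rest), the sequence is periodic with period 12.
So x(229) = x(0 + ((229-0) mod 12)) = x(1) = 6.

6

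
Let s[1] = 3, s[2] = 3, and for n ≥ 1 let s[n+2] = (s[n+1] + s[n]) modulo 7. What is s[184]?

0

s[1] = 3, s[2] = 3, s[3] = 6, s[4] = 2, s[5] = 1, s[6] = 3, s[7] = 4, s[8] = 0, s[9] = 4, s[10] = 4, s[11] = 1, s[12] = 5, s[13] = 6, s[14] = 4, s[15] = 3, s[16] = 0, s[17] = 3, s[18] = 3.
Since (s[17], s[18]) = (s[1], s[2]) = (3, 3) (two consecutive terms determine the rest), the sequence is periodic with period 16.
(184 - 1) mod 16 = 7, so s[184] = s[8] = 0.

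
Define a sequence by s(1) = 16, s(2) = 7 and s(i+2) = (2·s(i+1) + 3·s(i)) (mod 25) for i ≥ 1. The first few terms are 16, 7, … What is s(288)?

15

Listing terms: s(1) = 16,  s(2) = 7,  s(3) = 12,  s(4) = 20,  s(5) = 1,  s(6) = 12,  s(7) = 2,  s(8) = 15,  s(9) = 11,  s(10) = 17,  s(11) = 17,  s(12) = 10,  s(13) = 21,  s(14) = 22,  s(15) = 7,  s(16) = 5,  s(17) = 6,  s(18) = 2,  s(19) = 22,  s(20) = 0,  s(21) = 16,  s(22) = 7.
The sequence repeats with period 20.
So s(288) = s(1 + ((288-1) mod 20)) = s(8) = 15.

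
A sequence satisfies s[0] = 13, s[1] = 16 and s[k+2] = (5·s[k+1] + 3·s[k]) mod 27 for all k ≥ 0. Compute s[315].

4

s[0] = 13,  s[1] = 16,  s[2] = 11,  s[3] = 22,  s[4] = 8,  s[5] = 25,  s[6] = 14,  s[7] = 10,  s[8] = 11,  s[9] = 4,  s[10] = 26,  s[11] = 7,  s[12] = 5,  s[13] = 19,  s[14] = 2,  s[15] = 13,  s[16] = 17,  s[17] = 16,  s[18] = 23,  s[19] = 1,  s[20] = 20,  s[21] = 22,  s[22] = 8.
Since (s[21], s[22]) = (s[3], s[4]) = (22, 8) (two consecutive terms determine the rest), the sequence is eventually periodic: after a pre-period of length 3 it cycles with period 18.
For k ≥ 3, s[k] depends only on (k - 3) mod 18. (315 - 3) mod 18 = 6, so s[315] = s[9] = 4.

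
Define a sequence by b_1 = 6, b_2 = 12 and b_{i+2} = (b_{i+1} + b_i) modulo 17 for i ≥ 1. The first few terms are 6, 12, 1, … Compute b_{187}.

7

Listing terms: b_1 = 6,  b_2 = 12,  b_3 = 1,  b_4 = 13,  b_5 = 14,  b_6 = 10,  b_7 = 7,  b_8 = 0,  b_9 = 7,  b_{10} = 7,  b_{11} = 14,  b_{12} = 4,  b_{13} = 1,  b_{14} = 5,  b_{15} = 6,  b_{16} = 11,  b_{17} = 0,  b_{18} = 11,  b_{19} = 11,  b_{20} = 5,  b_{21} = 16,  b_{22} = 4,  b_{23} = 3,  b_{24} = 7,  b_{25} = 10,  b_{26} = 0,  b_{27} = 10,  b_{28} = 10,  b_{29} = 3,  b_{30} = 13,  b_{31} = 16,  b_{32} = 12,  b_{33} = 11,  b_{34} = 6,  b_{35} = 0,  b_{36} = 6,  b_{37} = 6,  b_{38} = 12.
Since (b_{37}, b_{38}) = (b_1, b_2) = (6, 12) (two consecutive terms determine the rest), the sequence is periodic with period 36.
So b_{187} = b_{1 + ((187-1) mod 36)} = b_7 = 7.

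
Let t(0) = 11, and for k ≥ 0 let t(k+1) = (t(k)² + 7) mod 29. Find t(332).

14

Computing terms: t(0) = 11, t(1) = 12, t(2) = 6, t(3) = 14, t(4) = 0, t(5) = 7, t(6) = 27, t(7) = 11.
The sequence repeats with period 7.
(332 - 0) mod 7 = 3, so t(332) = t(3) = 14.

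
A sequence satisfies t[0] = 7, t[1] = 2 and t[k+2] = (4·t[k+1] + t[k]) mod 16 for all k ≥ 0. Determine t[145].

Listing terms: t[0] = 7, t[1] = 2, t[2] = 15, t[3] = 14, t[4] = 7, t[5] = 10, t[6] = 15, t[7] = 6, t[8] = 7, t[9] = 2.
The sequence repeats with period 8.
So t[145] = t[0 + ((145-0) mod 8)] = t[1] = 2.

2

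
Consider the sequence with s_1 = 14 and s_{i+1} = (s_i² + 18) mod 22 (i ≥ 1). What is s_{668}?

16

Listing terms: s_1 = 14; s_2 = 16; s_3 = 10; s_4 = 8; s_5 = 16.
Since s_5 = s_2 = 16, the sequence is eventually periodic: after a pre-period of length 1 it cycles with period 3.
For i ≥ 2, s_i depends only on (i - 2) mod 3. (668 - 2) mod 3 = 0, so s_{668} = s_2 = 16.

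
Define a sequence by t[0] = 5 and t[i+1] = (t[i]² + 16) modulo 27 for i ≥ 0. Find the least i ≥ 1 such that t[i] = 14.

Listing terms: t[0] = 5,  t[1] = 14,  t[2] = 23,  t[3] = 5.
The sequence repeats with period 3.
The value 14 first appears (with i ≥ 1) at t[1].

1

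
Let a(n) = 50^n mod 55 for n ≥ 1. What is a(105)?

10

Computing terms: a(1) = 50, a(2) = 25, a(3) = 40, a(4) = 20, a(5) = 10, a(6) = 5, a(7) = 30, a(8) = 15, a(9) = 35, a(10) = 45, a(11) = 50.
The sequence repeats with period 10.
(105 - 1) mod 10 = 4, so a(105) = a(5) = 10.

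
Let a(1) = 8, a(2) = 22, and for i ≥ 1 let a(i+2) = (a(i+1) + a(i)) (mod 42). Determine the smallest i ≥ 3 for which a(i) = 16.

a(1) = 8; a(2) = 22; a(3) = 30; a(4) = 10; a(5) = 40; a(6) = 8; a(7) = 6; a(8) = 14; a(9) = 20; a(10) = 34; a(11) = 12; a(12) = 4; a(13) = 16; a(14) = 20; a(15) = 36; a(16) = 14; a(17) = 8; a(18) = 22.
The sequence repeats with period 16.
The value 16 first appears (with i ≥ 3) at a(13).

13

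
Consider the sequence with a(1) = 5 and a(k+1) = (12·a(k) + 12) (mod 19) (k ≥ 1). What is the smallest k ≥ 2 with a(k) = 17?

4

We have a(1) = 5,  a(2) = 15,  a(3) = 2,  a(4) = 17,  a(5) = 7,  a(6) = 1,  a(7) = 5.
The sequence repeats with period 6.
The value 17 first appears (with k ≥ 2) at a(4).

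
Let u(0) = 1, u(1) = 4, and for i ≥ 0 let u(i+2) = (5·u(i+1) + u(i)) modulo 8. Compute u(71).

7

Computing terms: u(0) = 1; u(1) = 4; u(2) = 5; u(3) = 5; u(4) = 6; u(5) = 3; u(6) = 5; u(7) = 4; u(8) = 1; u(9) = 1; u(10) = 6; u(11) = 7; u(12) = 1; u(13) = 4.
Since (u(12), u(13)) = (u(0), u(1)) = (1, 4) (two consecutive terms determine the rest), the sequence is periodic with period 12.
(71 - 0) mod 12 = 11, so u(71) = u(11) = 7.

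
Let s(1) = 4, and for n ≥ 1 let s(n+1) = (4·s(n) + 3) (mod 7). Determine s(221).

We have s(1) = 4; s(2) = 5; s(3) = 2; s(4) = 4.
Since s(4) = s(1) = 4, the sequence is periodic with period 3.
(221 - 1) mod 3 = 1, so s(221) = s(2) = 5.

5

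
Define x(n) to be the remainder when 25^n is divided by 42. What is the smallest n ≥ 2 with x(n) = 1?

Listing terms: x(1) = 25,  x(2) = 37,  x(3) = 1,  x(4) = 25.
Since x(4) = x(1) = 25, the sequence is periodic with period 3.
The value 1 first appears (with n ≥ 2) at x(3).

3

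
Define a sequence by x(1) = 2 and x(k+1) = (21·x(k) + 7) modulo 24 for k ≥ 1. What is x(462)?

13

Listing terms: x(1) = 2,  x(2) = 1,  x(3) = 4,  x(4) = 19,  x(5) = 22,  x(6) = 13,  x(7) = 16,  x(8) = 7,  x(9) = 10,  x(10) = 1.
Since x(10) = x(2) = 1, the sequence is eventually periodic: after a pre-period of length 1 it cycles with period 8.
For k ≥ 2, x(k) depends only on (k - 2) mod 8. (462 - 2) mod 8 = 4, so x(462) = x(6) = 13.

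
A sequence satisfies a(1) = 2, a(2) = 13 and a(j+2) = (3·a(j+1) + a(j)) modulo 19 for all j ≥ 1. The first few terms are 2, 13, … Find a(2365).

a(1) = 2,  a(2) = 13,  a(3) = 3,  a(4) = 3,  a(5) = 12,  a(6) = 1,  a(7) = 15,  a(8) = 8,  a(9) = 1,  a(10) = 11,  a(11) = 15,  a(12) = 18,  a(13) = 12,  a(14) = 16,  a(15) = 3,  a(16) = 6,  a(17) = 2,  a(18) = 12,  a(19) = 0,  a(20) = 12,  a(21) = 17,  a(22) = 6,  a(23) = 16,  a(24) = 16,  a(25) = 7,  a(26) = 18,  a(27) = 4,  a(28) = 11,  a(29) = 18,  a(30) = 8,  a(31) = 4,  a(32) = 1,  a(33) = 7,  a(34) = 3,  a(35) = 16,  a(36) = 13,  a(37) = 17,  a(38) = 7,  a(39) = 0,  a(40) = 7,  a(41) = 2,  a(42) = 13.
The sequence repeats with period 40.
(2365 - 1) mod 40 = 4, so a(2365) = a(5) = 12.

12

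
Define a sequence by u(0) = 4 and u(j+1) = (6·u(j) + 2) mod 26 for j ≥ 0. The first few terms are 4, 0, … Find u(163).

Computing terms: u(0) = 4, u(1) = 0, u(2) = 2, u(3) = 14, u(4) = 8, u(5) = 24, u(6) = 16, u(7) = 20, u(8) = 18, u(9) = 6, u(10) = 12, u(11) = 22, u(12) = 4.
The sequence repeats with period 12.
So u(163) = u(0 + ((163-0) mod 12)) = u(7) = 20.

20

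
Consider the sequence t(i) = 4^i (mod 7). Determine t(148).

4

t(1) = 4,  t(2) = 2,  t(3) = 1,  t(4) = 4.
The sequence repeats with period 3.
(148 - 1) mod 3 = 0, so t(148) = t(1) = 4.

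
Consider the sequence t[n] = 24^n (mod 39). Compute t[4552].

Listing terms: t[1] = 24,  t[2] = 30,  t[3] = 18,  t[4] = 3,  t[5] = 33,  t[6] = 12,  t[7] = 15,  t[8] = 9,  t[9] = 21,  t[10] = 36,  t[11] = 6,  t[12] = 27,  t[13] = 24.
The sequence repeats with period 12.
(4552 - 1) mod 12 = 3, so t[4552] = t[4] = 3.

3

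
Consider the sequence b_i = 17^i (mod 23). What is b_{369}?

b_0 = 1, b_1 = 17, b_2 = 13, b_3 = 14, b_4 = 8, b_5 = 21, b_6 = 12, b_7 = 20, b_8 = 18, b_9 = 7, b_{10} = 4, b_{11} = 22, b_{12} = 6, b_{13} = 10, b_{14} = 9, b_{15} = 15, b_{16} = 2, b_{17} = 11, b_{18} = 3, b_{19} = 5, b_{20} = 16, b_{21} = 19, b_{22} = 1.
The sequence repeats with period 22.
So b_{369} = b_{0 + ((369-0) mod 22)} = b_{17} = 11.

11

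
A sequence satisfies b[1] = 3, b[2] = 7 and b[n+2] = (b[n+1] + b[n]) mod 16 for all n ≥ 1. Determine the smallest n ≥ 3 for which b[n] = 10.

Computing terms: b[1] = 3; b[2] = 7; b[3] = 10; b[4] = 1; b[5] = 11; b[6] = 12; b[7] = 7; b[8] = 3; b[9] = 10; b[10] = 13; b[11] = 7; b[12] = 4; b[13] = 11; b[14] = 15; b[15] = 10; b[16] = 9; b[17] = 3; b[18] = 12; b[19] = 15; b[20] = 11; b[21] = 10; b[22] = 5; b[23] = 15; b[24] = 4; b[25] = 3; b[26] = 7.
Since (b[25], b[26]) = (b[1], b[2]) = (3, 7) (two consecutive terms determine the rest), the sequence is periodic with period 24.
The value 10 first appears (with n ≥ 3) at b[3].

3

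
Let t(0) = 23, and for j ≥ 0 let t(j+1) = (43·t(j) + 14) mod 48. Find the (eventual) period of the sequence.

6

We have t(0) = 23, t(1) = 43, t(2) = 39, t(3) = 11, t(4) = 7, t(5) = 27, t(6) = 23.
The sequence repeats with period 6.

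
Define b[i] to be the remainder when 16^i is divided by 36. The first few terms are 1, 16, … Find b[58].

Listing terms: b[0] = 1; b[1] = 16; b[2] = 4; b[3] = 28; b[4] = 16.
Since b[4] = b[1] = 16, the sequence is eventually periodic: after a pre-period of length 1 it cycles with period 3.
For i ≥ 1, b[i] depends only on (i - 1) mod 3. (58 - 1) mod 3 = 0, so b[58] = b[1] = 16.

16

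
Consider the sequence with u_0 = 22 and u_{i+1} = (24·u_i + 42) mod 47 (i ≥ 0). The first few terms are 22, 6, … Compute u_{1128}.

6

We have u_0 = 22, u_1 = 6, u_2 = 45, u_3 = 41, u_4 = 39, u_5 = 38, u_6 = 14, u_7 = 2, u_8 = 43, u_9 = 40, u_{10} = 15, u_{11} = 26, u_{12} = 8, u_{13} = 46, u_{14} = 18, u_{15} = 4, u_{16} = 44, u_{17} = 17, u_{18} = 27, u_{19} = 32, u_{20} = 11, u_{21} = 24, u_{22} = 7, u_{23} = 22.
The sequence repeats with period 23.
So u_{1128} = u_{0 + ((1128-0) mod 23)} = u_1 = 6.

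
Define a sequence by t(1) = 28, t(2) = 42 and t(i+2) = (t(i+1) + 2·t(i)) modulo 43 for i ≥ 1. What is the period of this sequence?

14

Computing terms: t(1) = 28,  t(2) = 42,  t(3) = 12,  t(4) = 10,  t(5) = 34,  t(6) = 11,  t(7) = 36,  t(8) = 15,  t(9) = 1,  t(10) = 31,  t(11) = 33,  t(12) = 9,  t(13) = 32,  t(14) = 7,  t(15) = 28,  t(16) = 42.
The sequence repeats with period 14.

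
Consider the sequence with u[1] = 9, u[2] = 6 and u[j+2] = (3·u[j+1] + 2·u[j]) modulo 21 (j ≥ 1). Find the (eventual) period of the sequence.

48

u[1] = 9, u[2] = 6, u[3] = 15, u[4] = 15, u[5] = 12, u[6] = 3, u[7] = 12, u[8] = 0, u[9] = 3, u[10] = 9, u[11] = 12, u[12] = 12, u[13] = 18, u[14] = 15, u[15] = 18, u[16] = 0, u[17] = 15, u[18] = 3, u[19] = 18, u[20] = 18, u[21] = 6, u[22] = 12, u[23] = 6, u[24] = 0, u[25] = 12, u[26] = 15, u[27] = 6, u[28] = 6, u[29] = 9, u[30] = 18, u[31] = 9, u[32] = 0, u[33] = 18, u[34] = 12, u[35] = 9, u[36] = 9, u[37] = 3, u[38] = 6, u[39] = 3, u[40] = 0, u[41] = 6, u[42] = 18, u[43] = 3, u[44] = 3, u[45] = 15, u[46] = 9, u[47] = 15, u[48] = 0, u[49] = 9, u[50] = 6.
Since (u[49], u[50]) = (u[1], u[2]) = (9, 6) (two consecutive terms determine the rest), the sequence is periodic with period 48.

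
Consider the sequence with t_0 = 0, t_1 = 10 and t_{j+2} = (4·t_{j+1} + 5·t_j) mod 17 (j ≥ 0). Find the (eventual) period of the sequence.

We have t_0 = 0, t_1 = 10, t_2 = 6, t_3 = 6, t_4 = 3, t_5 = 8, t_6 = 13, t_7 = 7, t_8 = 8, t_9 = 16, t_{10} = 2, t_{11} = 3, t_{12} = 5, t_{13} = 1, t_{14} = 12, t_{15} = 2, t_{16} = 0, t_{17} = 10.
The sequence repeats with period 16.

16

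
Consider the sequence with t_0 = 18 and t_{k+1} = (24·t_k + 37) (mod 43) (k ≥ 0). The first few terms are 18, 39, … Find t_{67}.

8

Computing terms: t_0 = 18, t_1 = 39, t_2 = 27, t_3 = 40, t_4 = 8, t_5 = 14, t_6 = 29, t_7 = 2, t_8 = 42, t_9 = 13, t_{10} = 5, t_{11} = 28, t_{12} = 21, t_{13} = 25, t_{14} = 35, t_{15} = 17, t_{16} = 15, t_{17} = 10, t_{18} = 19, t_{19} = 20, t_{20} = 1, t_{21} = 18.
Since t_{21} = t_0 = 18, the sequence is periodic with period 21.
(67 - 0) mod 21 = 4, so t_{67} = t_4 = 8.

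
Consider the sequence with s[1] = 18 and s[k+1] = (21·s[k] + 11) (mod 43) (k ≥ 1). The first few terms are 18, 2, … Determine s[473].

s[1] = 18; s[2] = 2; s[3] = 10; s[4] = 6; s[5] = 8; s[6] = 7; s[7] = 29; s[8] = 18.
The sequence repeats with period 7.
So s[473] = s[1 + ((473-1) mod 7)] = s[4] = 6.

6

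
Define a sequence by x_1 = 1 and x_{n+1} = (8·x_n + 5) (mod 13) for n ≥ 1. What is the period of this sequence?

x_1 = 1,  x_2 = 0,  x_3 = 5,  x_4 = 6,  x_5 = 1.
Since x_5 = x_1 = 1, the sequence is periodic with period 4.

4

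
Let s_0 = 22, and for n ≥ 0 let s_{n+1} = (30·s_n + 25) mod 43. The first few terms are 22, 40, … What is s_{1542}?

Listing terms: s_0 = 22,  s_1 = 40,  s_2 = 21,  s_3 = 10,  s_4 = 24,  s_5 = 14,  s_6 = 15,  s_7 = 2,  s_8 = 42,  s_9 = 38,  s_{10} = 4,  s_{11} = 16,  s_{12} = 32,  s_{13} = 39,  s_{14} = 34,  s_{15} = 13,  s_{16} = 28,  s_{17} = 5,  s_{18} = 3,  s_{19} = 29,  s_{20} = 35,  s_{21} = 0,  s_{22} = 25,  s_{23} = 1,  s_{24} = 12,  s_{25} = 41,  s_{26} = 8,  s_{27} = 7,  s_{28} = 20,  s_{29} = 23,  s_{30} = 27,  s_{31} = 18,  s_{32} = 6,  s_{33} = 33,  s_{34} = 26,  s_{35} = 31,  s_{36} = 9,  s_{37} = 37,  s_{38} = 17,  s_{39} = 19,  s_{40} = 36,  s_{41} = 30,  s_{42} = 22.
The sequence repeats with period 42.
So s_{1542} = s_{0 + ((1542-0) mod 42)} = s_{30} = 27.

27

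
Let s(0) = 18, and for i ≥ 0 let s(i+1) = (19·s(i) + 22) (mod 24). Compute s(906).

18

s(0) = 18; s(1) = 4; s(2) = 2; s(3) = 12; s(4) = 10; s(5) = 20; s(6) = 18.
The sequence repeats with period 6.
(906 - 0) mod 6 = 0, so s(906) = s(0) = 18.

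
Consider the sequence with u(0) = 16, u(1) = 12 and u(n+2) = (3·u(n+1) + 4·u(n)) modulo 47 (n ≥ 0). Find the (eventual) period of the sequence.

46

Computing terms: u(0) = 16, u(1) = 12, u(2) = 6, u(3) = 19, u(4) = 34, u(5) = 37, u(6) = 12, u(7) = 43, u(8) = 36, u(9) = 45, u(10) = 44, u(11) = 30, u(12) = 31, u(13) = 25, u(14) = 11, u(15) = 39, u(16) = 20, u(17) = 28, u(18) = 23, u(19) = 40, u(20) = 24, u(21) = 44, u(22) = 40, u(23) = 14, u(24) = 14, u(25) = 4, u(26) = 21, u(27) = 32, u(28) = 39, u(29) = 10, u(30) = 45, u(31) = 34, u(32) = 0, u(33) = 42, u(34) = 32, u(35) = 29, u(36) = 27, u(37) = 9, u(38) = 41, u(39) = 18, u(40) = 30, u(41) = 21, u(42) = 42, u(43) = 22, u(44) = 46, u(45) = 38, u(46) = 16, u(47) = 12.
Since (u(46), u(47)) = (u(0), u(1)) = (16, 12) (two consecutive terms determine the rest), the sequence is periodic with period 46.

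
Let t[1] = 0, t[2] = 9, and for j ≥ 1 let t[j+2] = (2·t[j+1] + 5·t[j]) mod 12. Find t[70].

t[1] = 0, t[2] = 9, t[3] = 6, t[4] = 9, t[5] = 0, t[6] = 9.
Since (t[5], t[6]) = (t[1], t[2]) = (0, 9) (two consecutive terms determine the rest), the sequence is periodic with period 4.
So t[70] = t[1 + ((70-1) mod 4)] = t[2] = 9.

9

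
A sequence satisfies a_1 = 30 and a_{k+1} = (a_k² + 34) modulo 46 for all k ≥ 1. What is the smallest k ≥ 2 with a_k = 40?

a_1 = 30, a_2 = 14, a_3 = 0, a_4 = 34, a_5 = 40, a_6 = 24, a_7 = 12, a_8 = 40.
Since a_8 = a_5 = 40, the sequence is eventually periodic: after a pre-period of length 4 it cycles with period 3.
The value 40 first appears (with k ≥ 2) at a_5.

5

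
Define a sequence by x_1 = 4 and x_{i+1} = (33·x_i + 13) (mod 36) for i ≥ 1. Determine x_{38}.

1

Listing terms: x_1 = 4,  x_2 = 1,  x_3 = 10,  x_4 = 19,  x_5 = 28,  x_6 = 1.
Since x_6 = x_2 = 1, the sequence is eventually periodic: after a pre-period of length 1 it cycles with period 4.
For i ≥ 2, x_i depends only on (i - 2) mod 4. (38 - 2) mod 4 = 0, so x_{38} = x_2 = 1.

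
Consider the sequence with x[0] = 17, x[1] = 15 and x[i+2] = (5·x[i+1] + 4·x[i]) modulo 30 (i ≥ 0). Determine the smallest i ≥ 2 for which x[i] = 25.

3

x[0] = 17,  x[1] = 15,  x[2] = 23,  x[3] = 25,  x[4] = 7,  x[5] = 15,  x[6] = 13,  x[7] = 5,  x[8] = 17,  x[9] = 15.
The sequence repeats with period 8.
The value 25 first appears (with i ≥ 2) at x[3].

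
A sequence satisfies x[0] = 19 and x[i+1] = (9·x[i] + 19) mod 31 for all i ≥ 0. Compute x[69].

25

x[0] = 19,  x[1] = 4,  x[2] = 24,  x[3] = 18,  x[4] = 26,  x[5] = 5,  x[6] = 2,  x[7] = 6,  x[8] = 11,  x[9] = 25,  x[10] = 27,  x[11] = 14,  x[12] = 21,  x[13] = 22,  x[14] = 0,  x[15] = 19.
The sequence repeats with period 15.
So x[69] = x[0 + ((69-0) mod 15)] = x[9] = 25.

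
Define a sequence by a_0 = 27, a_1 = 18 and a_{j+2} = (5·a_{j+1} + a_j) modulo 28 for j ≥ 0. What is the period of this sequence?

a_0 = 27, a_1 = 18, a_2 = 5, a_3 = 15, a_4 = 24, a_5 = 23, a_6 = 27, a_7 = 18.
The sequence repeats with period 6.

6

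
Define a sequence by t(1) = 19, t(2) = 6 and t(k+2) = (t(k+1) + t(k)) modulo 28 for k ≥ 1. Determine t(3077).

t(1) = 19; t(2) = 6; t(3) = 25; t(4) = 3; t(5) = 0; t(6) = 3; t(7) = 3; t(8) = 6; t(9) = 9; t(10) = 15; t(11) = 24; t(12) = 11; t(13) = 7; t(14) = 18; t(15) = 25; t(16) = 15; t(17) = 12; t(18) = 27; t(19) = 11; t(20) = 10; t(21) = 21; t(22) = 3; t(23) = 24; t(24) = 27; t(25) = 23; t(26) = 22; t(27) = 17; t(28) = 11; t(29) = 0; t(30) = 11; t(31) = 11; t(32) = 22; t(33) = 5; t(34) = 27; t(35) = 4; t(36) = 3; t(37) = 7; t(38) = 10; t(39) = 17; t(40) = 27; t(41) = 16; t(42) = 15; t(43) = 3; t(44) = 18; t(45) = 21; t(46) = 11; t(47) = 4; t(48) = 15; t(49) = 19; t(50) = 6.
The sequence repeats with period 48.
So t(3077) = t(1 + ((3077-1) mod 48)) = t(5) = 0.

0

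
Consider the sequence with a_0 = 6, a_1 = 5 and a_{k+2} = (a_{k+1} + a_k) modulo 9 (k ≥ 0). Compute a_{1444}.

0

a_0 = 6,  a_1 = 5,  a_2 = 2,  a_3 = 7,  a_4 = 0,  a_5 = 7,  a_6 = 7,  a_7 = 5,  a_8 = 3,  a_9 = 8,  a_{10} = 2,  a_{11} = 1,  a_{12} = 3,  a_{13} = 4,  a_{14} = 7,  a_{15} = 2,  a_{16} = 0,  a_{17} = 2,  a_{18} = 2,  a_{19} = 4,  a_{20} = 6,  a_{21} = 1,  a_{22} = 7,  a_{23} = 8,  a_{24} = 6,  a_{25} = 5.
The sequence repeats with period 24.
(1444 - 0) mod 24 = 4, so a_{1444} = a_4 = 0.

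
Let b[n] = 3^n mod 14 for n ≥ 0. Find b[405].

We have b[0] = 1; b[1] = 3; b[2] = 9; b[3] = 13; b[4] = 11; b[5] = 5; b[6] = 1.
Since b[6] = b[0] = 1, the sequence is periodic with period 6.
So b[405] = b[0 + ((405-0) mod 6)] = b[3] = 13.

13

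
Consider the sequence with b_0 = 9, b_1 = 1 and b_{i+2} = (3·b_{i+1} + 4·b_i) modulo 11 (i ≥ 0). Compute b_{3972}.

We have b_0 = 9; b_1 = 1; b_2 = 6; b_3 = 0; b_4 = 2; b_5 = 6; b_6 = 4; b_7 = 3; b_8 = 3; b_9 = 10; b_{10} = 9; b_{11} = 1.
Since (b_{10}, b_{11}) = (b_0, b_1) = (9, 1) (two consecutive terms determine the rest), the sequence is periodic with period 10.
So b_{3972} = b_{0 + ((3972-0) mod 10)} = b_2 = 6.

6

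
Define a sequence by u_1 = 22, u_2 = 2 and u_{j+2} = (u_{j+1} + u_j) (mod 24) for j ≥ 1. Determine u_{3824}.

10

Computing terms: u_1 = 22; u_2 = 2; u_3 = 0; u_4 = 2; u_5 = 2; u_6 = 4; u_7 = 6; u_8 = 10; u_9 = 16; u_{10} = 2; u_{11} = 18; u_{12} = 20; u_{13} = 14; u_{14} = 10; u_{15} = 0; u_{16} = 10; u_{17} = 10; u_{18} = 20; u_{19} = 6; u_{20} = 2; u_{21} = 8; u_{22} = 10; u_{23} = 18; u_{24} = 4; u_{25} = 22; u_{26} = 2.
Since (u_{25}, u_{26}) = (u_1, u_2) = (22, 2) (two consecutive terms determine the rest), the sequence is periodic with period 24.
So u_{3824} = u_{1 + ((3824-1) mod 24)} = u_8 = 10.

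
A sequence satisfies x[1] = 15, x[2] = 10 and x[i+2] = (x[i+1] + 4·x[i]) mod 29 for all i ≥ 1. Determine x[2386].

18

Computing terms: x[1] = 15,  x[2] = 10,  x[3] = 12,  x[4] = 23,  x[5] = 13,  x[6] = 18,  x[7] = 12,  x[8] = 26,  x[9] = 16,  x[10] = 4,  x[11] = 10,  x[12] = 26,  x[13] = 8,  x[14] = 25,  x[15] = 28,  x[16] = 12,  x[17] = 8,  x[18] = 27,  x[19] = 1,  x[20] = 22,  x[21] = 26,  x[22] = 27,  x[23] = 15,  x[24] = 7,  x[25] = 9,  x[26] = 8,  x[27] = 15,  x[28] = 18,  x[29] = 20,  x[30] = 5,  x[31] = 27,  x[32] = 18,  x[33] = 10,  x[34] = 24,  x[35] = 6,  x[36] = 15,  x[37] = 10.
The sequence repeats with period 35.
(2386 - 1) mod 35 = 5, so x[2386] = x[6] = 18.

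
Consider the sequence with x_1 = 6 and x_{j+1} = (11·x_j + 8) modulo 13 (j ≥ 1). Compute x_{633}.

11

We have x_1 = 6, x_2 = 9, x_3 = 3, x_4 = 2, x_5 = 4, x_6 = 0, x_7 = 8, x_8 = 5, x_9 = 11, x_{10} = 12, x_{11} = 10, x_{12} = 1, x_{13} = 6.
Since x_{13} = x_1 = 6, the sequence is periodic with period 12.
So x_{633} = x_{1 + ((633-1) mod 12)} = x_9 = 11.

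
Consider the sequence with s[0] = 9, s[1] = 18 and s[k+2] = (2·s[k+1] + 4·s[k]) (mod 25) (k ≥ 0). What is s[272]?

Computing terms: s[0] = 9; s[1] = 18; s[2] = 22; s[3] = 16; s[4] = 20; s[5] = 4; s[6] = 13; s[7] = 17; s[8] = 11; s[9] = 15; s[10] = 24; s[11] = 8; s[12] = 12; s[13] = 6; s[14] = 10; s[15] = 19; s[16] = 3; s[17] = 7; s[18] = 1; s[19] = 5; s[20] = 14; s[21] = 23; s[22] = 2; s[23] = 21; s[24] = 0; s[25] = 9; s[26] = 18.
The sequence repeats with period 25.
So s[272] = s[0 + ((272-0) mod 25)] = s[22] = 2.

2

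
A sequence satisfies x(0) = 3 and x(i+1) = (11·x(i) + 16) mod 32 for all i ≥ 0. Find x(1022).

Listing terms: x(0) = 3; x(1) = 17; x(2) = 11; x(3) = 9; x(4) = 19; x(5) = 1; x(6) = 27; x(7) = 25; x(8) = 3.
Since x(8) = x(0) = 3, the sequence is periodic with period 8.
(1022 - 0) mod 8 = 6, so x(1022) = x(6) = 27.

27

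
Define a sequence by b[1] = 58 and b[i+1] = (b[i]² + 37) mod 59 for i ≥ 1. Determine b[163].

58

Computing terms: b[1] = 58,  b[2] = 38,  b[3] = 6,  b[4] = 14,  b[5] = 56,  b[6] = 46,  b[7] = 29,  b[8] = 52,  b[9] = 27,  b[10] = 58.
Since b[10] = b[1] = 58, the sequence is periodic with period 9.
(163 - 1) mod 9 = 0, so b[163] = b[1] = 58.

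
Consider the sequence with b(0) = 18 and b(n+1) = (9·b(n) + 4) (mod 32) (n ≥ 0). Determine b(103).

We have b(0) = 18,  b(1) = 6,  b(2) = 26,  b(3) = 14,  b(4) = 2,  b(5) = 22,  b(6) = 10,  b(7) = 30,  b(8) = 18.
The sequence repeats with period 8.
So b(103) = b(0 + ((103-0) mod 8)) = b(7) = 30.

30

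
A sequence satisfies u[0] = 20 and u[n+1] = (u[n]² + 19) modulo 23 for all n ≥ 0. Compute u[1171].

We have u[0] = 20, u[1] = 5, u[2] = 21, u[3] = 0, u[4] = 19, u[5] = 12, u[6] = 2, u[7] = 0.
Since u[7] = u[3] = 0, the sequence is eventually periodic: after a pre-period of length 3 it cycles with period 4.
For n ≥ 3, u[n] depends only on (n - 3) mod 4. (1171 - 3) mod 4 = 0, so u[1171] = u[3] = 0.

0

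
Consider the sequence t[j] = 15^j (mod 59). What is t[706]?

Computing terms: t[0] = 1; t[1] = 15; t[2] = 48; t[3] = 12; t[4] = 3; t[5] = 45; t[6] = 26; t[7] = 36; t[8] = 9; t[9] = 17; t[10] = 19; t[11] = 49; t[12] = 27; t[13] = 51; t[14] = 57; t[15] = 29; t[16] = 22; t[17] = 35; t[18] = 53; t[19] = 28; t[20] = 7; t[21] = 46; t[22] = 41; t[23] = 25; t[24] = 21; t[25] = 20; t[26] = 5; t[27] = 16; t[28] = 4; t[29] = 1.
Since t[29] = t[0] = 1, the sequence is periodic with period 29.
So t[706] = t[0 + ((706-0) mod 29)] = t[10] = 19.

19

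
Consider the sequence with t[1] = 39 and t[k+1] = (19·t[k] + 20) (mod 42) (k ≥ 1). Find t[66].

We have t[1] = 39; t[2] = 5; t[3] = 31; t[4] = 21; t[5] = 41; t[6] = 1; t[7] = 39.
Since t[7] = t[1] = 39, the sequence is periodic with period 6.
(66 - 1) mod 6 = 5, so t[66] = t[6] = 1.

1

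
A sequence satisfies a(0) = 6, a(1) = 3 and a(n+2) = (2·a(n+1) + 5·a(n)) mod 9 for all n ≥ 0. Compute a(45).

We have a(0) = 6, a(1) = 3, a(2) = 0, a(3) = 6, a(4) = 3.
The sequence repeats with period 3.
So a(45) = a(0 + ((45-0) mod 3)) = a(0) = 6.

6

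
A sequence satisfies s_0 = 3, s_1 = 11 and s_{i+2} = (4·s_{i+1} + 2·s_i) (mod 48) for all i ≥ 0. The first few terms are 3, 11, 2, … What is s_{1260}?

Listing terms: s_0 = 3; s_1 = 11; s_2 = 2; s_3 = 30; s_4 = 28; s_5 = 28; s_6 = 24; s_7 = 8; s_8 = 32; s_9 = 0; s_{10} = 16; s_{11} = 16; s_{12} = 0; s_{13} = 32; s_{14} = 32; s_{15} = 0.
Since (s_{14}, s_{15}) = (s_8, s_9) = (32, 0) (two consecutive terms determine the rest), the sequence is eventually periodic: after a pre-period of length 8 it cycles with period 6.
For i ≥ 8, s_i depends only on (i - 8) mod 6. (1260 - 8) mod 6 = 4, so s_{1260} = s_{12} = 0.

0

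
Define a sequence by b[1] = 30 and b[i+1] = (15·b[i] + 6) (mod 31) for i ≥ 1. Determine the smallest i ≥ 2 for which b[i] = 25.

Listing terms: b[1] = 30; b[2] = 22; b[3] = 26; b[4] = 24; b[5] = 25; b[6] = 9; b[7] = 17; b[8] = 13; b[9] = 15; b[10] = 14; b[11] = 30.
The sequence repeats with period 10.
The value 25 first appears (with i ≥ 2) at b[5].

5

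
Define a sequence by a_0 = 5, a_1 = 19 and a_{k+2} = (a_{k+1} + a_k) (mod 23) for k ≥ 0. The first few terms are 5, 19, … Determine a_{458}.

a_0 = 5, a_1 = 19, a_2 = 1, a_3 = 20, a_4 = 21, a_5 = 18, a_6 = 16, a_7 = 11, a_8 = 4, a_9 = 15, a_{10} = 19, a_{11} = 11, a_{12} = 7, a_{13} = 18, a_{14} = 2, a_{15} = 20, a_{16} = 22, a_{17} = 19, a_{18} = 18, a_{19} = 14, a_{20} = 9, a_{21} = 0, a_{22} = 9, a_{23} = 9, a_{24} = 18, a_{25} = 4, a_{26} = 22, a_{27} = 3, a_{28} = 2, a_{29} = 5, a_{30} = 7, a_{31} = 12, a_{32} = 19, a_{33} = 8, a_{34} = 4, a_{35} = 12, a_{36} = 16, a_{37} = 5, a_{38} = 21, a_{39} = 3, a_{40} = 1, a_{41} = 4, a_{42} = 5, a_{43} = 9, a_{44} = 14, a_{45} = 0, a_{46} = 14, a_{47} = 14, a_{48} = 5, a_{49} = 19.
Since (a_{48}, a_{49}) = (a_0, a_1) = (5, 19) (two consecutive terms determine the rest), the sequence is periodic with period 48.
(458 - 0) mod 48 = 26, so a_{458} = a_{26} = 22.

22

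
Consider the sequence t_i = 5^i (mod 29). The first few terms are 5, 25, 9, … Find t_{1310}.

24

Listing terms: t_1 = 5; t_2 = 25; t_3 = 9; t_4 = 16; t_5 = 22; t_6 = 23; t_7 = 28; t_8 = 24; t_9 = 4; t_{10} = 20; t_{11} = 13; t_{12} = 7; t_{13} = 6; t_{14} = 1; t_{15} = 5.
Since t_{15} = t_1 = 5, the sequence is periodic with period 14.
So t_{1310} = t_{1 + ((1310-1) mod 14)} = t_8 = 24.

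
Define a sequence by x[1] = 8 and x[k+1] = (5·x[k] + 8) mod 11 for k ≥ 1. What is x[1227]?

Computing terms: x[1] = 8; x[2] = 4; x[3] = 6; x[4] = 5; x[5] = 0; x[6] = 8.
Since x[6] = x[1] = 8, the sequence is periodic with period 5.
So x[1227] = x[1 + ((1227-1) mod 5)] = x[2] = 4.

4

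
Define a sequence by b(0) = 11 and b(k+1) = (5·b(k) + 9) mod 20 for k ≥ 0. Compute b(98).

9

b(0) = 11,  b(1) = 4,  b(2) = 9,  b(3) = 14,  b(4) = 19,  b(5) = 4.
Since b(5) = b(1) = 4, the sequence is eventually periodic: after a pre-period of length 1 it cycles with period 4.
For k ≥ 1, b(k) depends only on (k - 1) mod 4. (98 - 1) mod 4 = 1, so b(98) = b(2) = 9.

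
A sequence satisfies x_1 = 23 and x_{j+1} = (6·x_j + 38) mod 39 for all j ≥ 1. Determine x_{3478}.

5

x_1 = 23; x_2 = 20; x_3 = 2; x_4 = 11; x_5 = 26; x_6 = 38; x_7 = 32; x_8 = 35; x_9 = 14; x_{10} = 5; x_{11} = 29; x_{12} = 17; x_{13} = 23.
The sequence repeats with period 12.
So x_{3478} = x_{1 + ((3478-1) mod 12)} = x_{10} = 5.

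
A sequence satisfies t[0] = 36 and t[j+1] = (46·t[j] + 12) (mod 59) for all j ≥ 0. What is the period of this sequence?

We have t[0] = 36, t[1] = 16, t[2] = 40, t[3] = 23, t[4] = 8, t[5] = 26, t[6] = 28, t[7] = 2, t[8] = 45, t[9] = 17, t[10] = 27, t[11] = 15, t[12] = 53, t[13] = 31, t[14] = 22, t[15] = 21, t[16] = 34, t[17] = 42, t[18] = 56, t[19] = 51, t[20] = 57, t[21] = 38, t[22] = 49, t[23] = 24, t[24] = 54, t[25] = 18, t[26] = 14, t[27] = 7, t[28] = 39, t[29] = 36.
Since t[29] = t[0] = 36, the sequence is periodic with period 29.

29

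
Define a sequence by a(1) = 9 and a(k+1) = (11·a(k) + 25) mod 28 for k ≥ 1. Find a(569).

5

Listing terms: a(1) = 9,  a(2) = 12,  a(3) = 17,  a(4) = 16,  a(5) = 5,  a(6) = 24,  a(7) = 9.
Since a(7) = a(1) = 9, the sequence is periodic with period 6.
So a(569) = a(1 + ((569-1) mod 6)) = a(5) = 5.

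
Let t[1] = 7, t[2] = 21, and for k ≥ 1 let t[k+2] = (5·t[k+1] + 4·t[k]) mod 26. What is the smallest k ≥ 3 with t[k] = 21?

Listing terms: t[1] = 7; t[2] = 21; t[3] = 3; t[4] = 21; t[5] = 13; t[6] = 19; t[7] = 17; t[8] = 5; t[9] = 15; t[10] = 17; t[11] = 15; t[12] = 13; t[13] = 21; t[14] = 1; t[15] = 11; t[16] = 7; t[17] = 1; t[18] = 7; t[19] = 13; t[20] = 15; t[21] = 23; t[22] = 19; t[23] = 5; t[24] = 23; t[25] = 5; t[26] = 13; t[27] = 7; t[28] = 9; t[29] = 21; t[30] = 11; t[31] = 9; t[32] = 11; t[33] = 13; t[34] = 5; t[35] = 25; t[36] = 15; t[37] = 19; t[38] = 25; t[39] = 19; t[40] = 13; t[41] = 11; t[42] = 3; t[43] = 7; t[44] = 21.
Since (t[43], t[44]) = (t[1], t[2]) = (7, 21) (two consecutive terms determine the rest), the sequence is periodic with period 42.
The value 21 first appears (with k ≥ 3) at t[4].

4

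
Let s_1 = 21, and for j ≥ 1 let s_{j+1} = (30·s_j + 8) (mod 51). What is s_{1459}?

23

s_1 = 21,  s_2 = 26,  s_3 = 23,  s_4 = 35,  s_5 = 38,  s_6 = 26.
Since s_6 = s_2 = 26, the sequence is eventually periodic: after a pre-period of length 1 it cycles with period 4.
For j ≥ 2, s_j depends only on (j - 2) mod 4. (1459 - 2) mod 4 = 1, so s_{1459} = s_3 = 23.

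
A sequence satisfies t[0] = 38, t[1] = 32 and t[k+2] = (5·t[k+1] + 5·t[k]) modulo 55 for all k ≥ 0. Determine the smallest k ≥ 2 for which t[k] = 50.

5

Listing terms: t[0] = 38, t[1] = 32, t[2] = 20, t[3] = 40, t[4] = 25, t[5] = 50, t[6] = 45, t[7] = 35, t[8] = 15, t[9] = 30, t[10] = 5, t[11] = 10, t[12] = 20, t[13] = 40.
Since (t[12], t[13]) = (t[2], t[3]) = (20, 40) (two consecutive terms determine the rest), the sequence is eventually periodic: after a pre-period of length 2 it cycles with period 10.
The value 50 first appears (with k ≥ 2) at t[5].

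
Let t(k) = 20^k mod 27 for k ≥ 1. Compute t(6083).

Computing terms: t(1) = 20; t(2) = 22; t(3) = 8; t(4) = 25; t(5) = 14; t(6) = 10; t(7) = 11; t(8) = 4; t(9) = 26; t(10) = 7; t(11) = 5; t(12) = 19; t(13) = 2; t(14) = 13; t(15) = 17; t(16) = 16; t(17) = 23; t(18) = 1; t(19) = 20.
The sequence repeats with period 18.
So t(6083) = t(1 + ((6083-1) mod 18)) = t(17) = 23.

23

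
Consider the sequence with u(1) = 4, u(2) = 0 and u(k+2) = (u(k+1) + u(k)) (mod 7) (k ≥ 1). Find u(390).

Listing terms: u(1) = 4,  u(2) = 0,  u(3) = 4,  u(4) = 4,  u(5) = 1,  u(6) = 5,  u(7) = 6,  u(8) = 4,  u(9) = 3,  u(10) = 0,  u(11) = 3,  u(12) = 3,  u(13) = 6,  u(14) = 2,  u(15) = 1,  u(16) = 3,  u(17) = 4,  u(18) = 0.
The sequence repeats with period 16.
(390 - 1) mod 16 = 5, so u(390) = u(6) = 5.

5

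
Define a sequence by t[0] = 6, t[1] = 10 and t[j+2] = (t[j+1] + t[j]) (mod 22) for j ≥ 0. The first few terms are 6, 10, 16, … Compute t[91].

10

t[0] = 6; t[1] = 10; t[2] = 16; t[3] = 4; t[4] = 20; t[5] = 2; t[6] = 0; t[7] = 2; t[8] = 2; t[9] = 4; t[10] = 6; t[11] = 10.
The sequence repeats with period 10.
So t[91] = t[0 + ((91-0) mod 10)] = t[1] = 10.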